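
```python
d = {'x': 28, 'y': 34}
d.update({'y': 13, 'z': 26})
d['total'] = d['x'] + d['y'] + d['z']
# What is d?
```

After line 1: d = {'x': 28, 'y': 34}
After line 2 (y overwritten, z added): d = {'x': 28, 'y': 13, 'z': 26}
After line 3 (total = 28 + 13 + 26 = 67): d = {'x': 28, 'y': 13, 'z': 26, 'total': 67}

{'x': 28, 'y': 13, 'z': 26, 'total': 67}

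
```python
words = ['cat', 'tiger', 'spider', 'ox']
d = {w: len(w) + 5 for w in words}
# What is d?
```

{'cat': 8, 'tiger': 10, 'spider': 11, 'ox': 7}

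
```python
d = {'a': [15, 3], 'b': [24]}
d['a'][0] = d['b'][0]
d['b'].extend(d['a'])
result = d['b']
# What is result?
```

After line 1: d = {'a': [15, 3], 'b': [24]}
After line 2 (a[0] = b[0] = 24): d = {'a': [24, 3], 'b': [24]}
After line 3 (b.extend(a) appends [24, 3]): d = {'a': [24, 3], 'b': [24, 24, 3]}
After line 4: result = d['b'] = [24, 24, 3]

[24, 24, 3]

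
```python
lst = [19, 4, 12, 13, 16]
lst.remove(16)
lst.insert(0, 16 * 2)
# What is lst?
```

After line 1: lst = [19, 4, 12, 13, 16]
After line 2 (remove first 16): lst = [19, 4, 12, 13]
After line 3 (insert 32 at index 0): lst = [32, 19, 4, 12, 13]

[32, 19, 4, 12, 13]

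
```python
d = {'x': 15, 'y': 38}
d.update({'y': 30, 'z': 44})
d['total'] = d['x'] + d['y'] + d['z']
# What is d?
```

After line 1: d = {'x': 15, 'y': 38}
After line 2 (y overwritten, z added): d = {'x': 15, 'y': 30, 'z': 44}
After line 3 (total = 15 + 30 + 44 = 89): d = {'x': 15, 'y': 30, 'z': 44, 'total': 89}

{'x': 15, 'y': 30, 'z': 44, 'total': 89}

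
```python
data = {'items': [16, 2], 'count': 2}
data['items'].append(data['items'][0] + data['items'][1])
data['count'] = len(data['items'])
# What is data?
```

After line 1: data = {'items': [16, 2], 'count': 2}
After line 2 (append 16 + 2 = 18): data = {'items': [16, 2, 18], 'count': 2}
After line 3 (count = len(items) = 3): data = {'items': [16, 2, 18], 'count': 3}

{'items': [16, 2, 18], 'count': 3}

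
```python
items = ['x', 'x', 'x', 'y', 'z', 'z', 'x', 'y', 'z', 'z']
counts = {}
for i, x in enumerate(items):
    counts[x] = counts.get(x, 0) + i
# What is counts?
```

Initial: counts = {}, items = ['x', 'x', 'x', 'y', 'z', 'z', 'x', 'y', 'z', 'z']
i=0, x='x': counts = {'x': 0}
i=1, x='x': counts = {'x': 1}
i=2, x='x': counts = {'x': 3}
i=3, x='y': counts = {'x': 3, 'y': 3}
i=4, x='z': counts = {'x': 3, 'y': 3, 'z': 4}
i=5, x='z': counts = {'x': 3, 'y': 3, 'z': 9}
i=6, x='x': counts = {'x': 9, 'y': 3, 'z': 9}
i=7, x='y': counts = {'x': 9, 'y': 10, 'z': 9}
i=8, x='z': counts = {'x': 9, 'y': 10, 'z': 17}
i=9, x='z': counts = {'x': 9, 'y': 10, 'z': 26}

{'x': 9, 'y': 10, 'z': 26}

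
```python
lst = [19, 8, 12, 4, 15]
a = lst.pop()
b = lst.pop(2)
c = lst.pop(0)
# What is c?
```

After line 1: lst = [19, 8, 12, 4, 15]
After line 2 (pop() -> a = 15): lst = [19, 8, 12, 4]
After line 3 (pop(2) -> b = 12): lst = [19, 8, 4]
After line 4 (pop(0) -> c = 19): lst = [8, 4]

19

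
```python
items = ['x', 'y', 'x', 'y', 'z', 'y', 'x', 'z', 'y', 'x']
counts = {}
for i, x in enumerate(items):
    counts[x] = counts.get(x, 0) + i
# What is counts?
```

Initial: counts = {}, items = ['x', 'y', 'x', 'y', 'z', 'y', 'x', 'z', 'y', 'x']
i=0, x='x': counts = {'x': 0}
i=1, x='y': counts = {'x': 0, 'y': 1}
i=2, x='x': counts = {'x': 2, 'y': 1}
i=3, x='y': counts = {'x': 2, 'y': 4}
i=4, x='z': counts = {'x': 2, 'y': 4, 'z': 4}
i=5, x='y': counts = {'x': 2, 'y': 9, 'z': 4}
i=6, x='x': counts = {'x': 8, 'y': 9, 'z': 4}
i=7, x='z': counts = {'x': 8, 'y': 9, 'z': 11}
i=8, x='y': counts = {'x': 8, 'y': 17, 'z': 11}
i=9, x='x': counts = {'x': 17, 'y': 17, 'z': 11}

{'x': 17, 'y': 17, 'z': 11}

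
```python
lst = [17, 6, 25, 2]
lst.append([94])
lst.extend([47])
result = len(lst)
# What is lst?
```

After line 1: lst = [17, 6, 25, 2]
After line 2 (append adds [94] as single element): lst = [17, 6, 25, 2, [94]]
After line 3 (extend unpacks [47], adds 47): lst = [17, 6, 25, 2, [94], 47]
After line 4: result = len(lst) = 6

[17, 6, 25, 2, [94], 47]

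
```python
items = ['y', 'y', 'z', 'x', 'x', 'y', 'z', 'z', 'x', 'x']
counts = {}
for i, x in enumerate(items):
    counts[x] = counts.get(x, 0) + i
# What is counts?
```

Initial: counts = {}, items = ['y', 'y', 'z', 'x', 'x', 'y', 'z', 'z', 'x', 'x']
i=0, x='y': counts = {'y': 0}
i=1, x='y': counts = {'y': 1}
i=2, x='z': counts = {'y': 1, 'z': 2}
i=3, x='x': counts = {'y': 1, 'z': 2, 'x': 3}
i=4, x='x': counts = {'y': 1, 'z': 2, 'x': 7}
i=5, x='y': counts = {'y': 6, 'z': 2, 'x': 7}
i=6, x='z': counts = {'y': 6, 'z': 8, 'x': 7}
i=7, x='z': counts = {'y': 6, 'z': 15, 'x': 7}
i=8, x='x': counts = {'y': 6, 'z': 15, 'x': 15}
i=9, x='x': counts = {'y': 6, 'z': 15, 'x': 24}

{'y': 6, 'z': 15, 'x': 24}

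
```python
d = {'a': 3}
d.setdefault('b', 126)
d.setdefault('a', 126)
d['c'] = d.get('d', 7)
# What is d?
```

After line 1: d = {'a': 3}
After line 2 (setdefault adds 'b'=126): d = {'a': 3, 'b': 126}
After line 3 (setdefault 'a' no-op, already exists): d = {'a': 3, 'b': 126}
After line 4 (get('d', 7) returns default since 'd' not in d): d = {'a': 3, 'b': 126, 'c': 7}

{'a': 3, 'b': 126, 'c': 7}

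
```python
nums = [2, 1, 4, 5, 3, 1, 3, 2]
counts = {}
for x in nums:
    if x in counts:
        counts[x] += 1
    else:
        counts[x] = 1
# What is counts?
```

Initial: counts = {}, nums = [2, 1, 4, 5, 3, 1, 3, 2]
See 2: counts = {2: 1}
See 1: counts = {2: 1, 1: 1}
See 4: counts = {2: 1, 1: 1, 4: 1}
See 5: counts = {2: 1, 1: 1, 4: 1, 5: 1}
See 3: counts = {2: 1, 1: 1, 4: 1, 5: 1, 3: 1}
See 1: counts = {2: 1, 1: 2, 4: 1, 5: 1, 3: 1}
See 3: counts = {2: 1, 1: 2, 4: 1, 5: 1, 3: 2}
See 2: counts = {2: 2, 1: 2, 4: 1, 5: 1, 3: 2}

{2: 2, 1: 2, 4: 1, 5: 1, 3: 2}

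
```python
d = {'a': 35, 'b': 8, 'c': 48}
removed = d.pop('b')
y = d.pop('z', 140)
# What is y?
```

After line 1: d = {'a': 35, 'b': 8, 'c': 48}
After line 2 (pop 'b' returns 8): d = {'a': 35, 'c': 48}, removed = 8
After line 3 (pop 'z' missing, returns default 140): d = {'a': 35, 'c': 48}, y = 140

140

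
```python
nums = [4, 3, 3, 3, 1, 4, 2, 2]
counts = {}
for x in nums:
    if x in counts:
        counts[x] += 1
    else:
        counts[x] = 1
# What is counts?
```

Initial: counts = {}, nums = [4, 3, 3, 3, 1, 4, 2, 2]
See 4: counts = {4: 1}
See 3: counts = {4: 1, 3: 1}
See 3: counts = {4: 1, 3: 2}
See 3: counts = {4: 1, 3: 3}
See 1: counts = {4: 1, 3: 3, 1: 1}
See 4: counts = {4: 2, 3: 3, 1: 1}
See 2: counts = {4: 2, 3: 3, 1: 1, 2: 1}
See 2: counts = {4: 2, 3: 3, 1: 1, 2: 2}

{4: 2, 3: 3, 1: 1, 2: 2}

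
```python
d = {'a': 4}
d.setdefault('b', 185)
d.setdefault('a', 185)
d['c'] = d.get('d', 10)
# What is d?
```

After line 1: d = {'a': 4}
After line 2 (setdefault adds 'b'=185): d = {'a': 4, 'b': 185}
After line 3 (setdefault 'a' no-op, already exists): d = {'a': 4, 'b': 185}
After line 4 (get('d', 10) returns default since 'd' not in d): d = {'a': 4, 'b': 185, 'c': 10}

{'a': 4, 'b': 185, 'c': 10}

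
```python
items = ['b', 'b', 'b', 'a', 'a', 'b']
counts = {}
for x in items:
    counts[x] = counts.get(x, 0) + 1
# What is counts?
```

Initial: counts = {}, items = ['b', 'b', 'b', 'a', 'a', 'b']
See 'b': counts = {'b': 1}
See 'b': counts = {'b': 2}
See 'b': counts = {'b': 3}
See 'a': counts = {'b': 3, 'a': 1}
See 'a': counts = {'b': 3, 'a': 2}
See 'b': counts = {'b': 4, 'a': 2}

{'b': 4, 'a': 2}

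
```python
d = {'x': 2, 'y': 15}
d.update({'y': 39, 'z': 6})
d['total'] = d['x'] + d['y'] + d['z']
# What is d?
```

After line 1: d = {'x': 2, 'y': 15}
After line 2 (y overwritten, z added): d = {'x': 2, 'y': 39, 'z': 6}
After line 3 (total = 2 + 39 + 6 = 47): d = {'x': 2, 'y': 39, 'z': 6, 'total': 47}

{'x': 2, 'y': 39, 'z': 6, 'total': 47}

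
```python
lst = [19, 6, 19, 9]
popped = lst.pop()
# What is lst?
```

[19, 6, 19]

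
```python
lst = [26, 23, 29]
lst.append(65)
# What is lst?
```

[26, 23, 29, 65]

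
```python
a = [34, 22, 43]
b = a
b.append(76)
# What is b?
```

After line 1: a = [34, 22, 43]
After line 2 (b = a is an alias, same object): a = [34, 22, 43], b = [34, 22, 43]
After line 3 (b.append mutates the shared list): a = [34, 22, 43, 76], b = [34, 22, 43, 76]

[34, 22, 43, 76]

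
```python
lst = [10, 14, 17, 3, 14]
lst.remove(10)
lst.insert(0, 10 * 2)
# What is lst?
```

After line 1: lst = [10, 14, 17, 3, 14]
After line 2 (remove first 10): lst = [14, 17, 3, 14]
After line 3 (insert 20 at index 0): lst = [20, 14, 17, 3, 14]

[20, 14, 17, 3, 14]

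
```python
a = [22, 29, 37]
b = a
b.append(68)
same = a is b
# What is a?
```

After line 1: a = [22, 29, 37]
After line 2 (b = a is an alias, same object): a = [22, 29, 37], b = [22, 29, 37]
After line 3 (b.append mutates the shared list): a = [22, 29, 37, 68], b = [22, 29, 37, 68]
After line 4 (same = a is b; same object -> True): same = True

[22, 29, 37, 68]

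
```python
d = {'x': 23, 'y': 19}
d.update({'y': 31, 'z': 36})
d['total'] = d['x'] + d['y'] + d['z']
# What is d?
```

After line 1: d = {'x': 23, 'y': 19}
After line 2 (y overwritten, z added): d = {'x': 23, 'y': 31, 'z': 36}
After line 3 (total = 23 + 31 + 36 = 90): d = {'x': 23, 'y': 31, 'z': 36, 'total': 90}

{'x': 23, 'y': 31, 'z': 36, 'total': 90}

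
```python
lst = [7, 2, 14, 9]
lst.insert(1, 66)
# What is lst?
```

[7, 66, 2, 14, 9]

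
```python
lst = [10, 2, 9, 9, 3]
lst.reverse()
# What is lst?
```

[3, 9, 9, 2, 10]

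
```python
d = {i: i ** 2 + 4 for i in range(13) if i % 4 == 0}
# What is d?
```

{0: 4, 4: 20, 8: 68, 12: 148}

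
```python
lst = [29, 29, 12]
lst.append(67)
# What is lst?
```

[29, 29, 12, 67]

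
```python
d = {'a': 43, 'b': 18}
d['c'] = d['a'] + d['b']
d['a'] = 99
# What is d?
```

After line 1: d = {'a': 43, 'b': 18}
After line 2 (d['c'] = 43 + 18): d = {'a': 43, 'b': 18, 'c': 61}
After line 3: d = {'a': 99, 'b': 18, 'c': 61}

{'a': 99, 'b': 18, 'c': 61}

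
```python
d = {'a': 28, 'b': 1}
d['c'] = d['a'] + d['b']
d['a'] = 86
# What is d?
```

After line 1: d = {'a': 28, 'b': 1}
After line 2 (d['c'] = 28 + 1): d = {'a': 28, 'b': 1, 'c': 29}
After line 3: d = {'a': 86, 'b': 1, 'c': 29}

{'a': 86, 'b': 1, 'c': 29}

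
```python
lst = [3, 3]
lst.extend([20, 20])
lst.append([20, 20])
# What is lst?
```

After line 1: lst = [3, 3]
After line 2 (extend unpacks [20, 20]): lst = [3, 3, 20, 20]
After line 3 (append adds [20, 20] as single element): lst = [3, 3, 20, 20, [20, 20]]

[3, 3, 20, 20, [20, 20]]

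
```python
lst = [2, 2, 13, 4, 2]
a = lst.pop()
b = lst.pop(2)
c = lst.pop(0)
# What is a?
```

After line 1: lst = [2, 2, 13, 4, 2]
After line 2 (pop() -> a = 2): lst = [2, 2, 13, 4]
After line 3 (pop(2) -> b = 13): lst = [2, 2, 4]
After line 4 (pop(0) -> c = 2): lst = [2, 4]

2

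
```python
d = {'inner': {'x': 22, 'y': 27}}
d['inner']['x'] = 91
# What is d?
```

After line 1: d = {'inner': {'x': 22, 'y': 27}}
After line 2 (inner x overwritten): d = {'inner': {'x': 91, 'y': 27}}

{'inner': {'x': 91, 'y': 27}}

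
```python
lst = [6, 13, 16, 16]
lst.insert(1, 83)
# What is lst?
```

[6, 83, 13, 16, 16]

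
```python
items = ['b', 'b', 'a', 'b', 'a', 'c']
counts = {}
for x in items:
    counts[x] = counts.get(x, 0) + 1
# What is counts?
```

Initial: counts = {}, items = ['b', 'b', 'a', 'b', 'a', 'c']
See 'b': counts = {'b': 1}
See 'b': counts = {'b': 2}
See 'a': counts = {'b': 2, 'a': 1}
See 'b': counts = {'b': 3, 'a': 1}
See 'a': counts = {'b': 3, 'a': 2}
See 'c': counts = {'b': 3, 'a': 2, 'c': 1}

{'b': 3, 'a': 2, 'c': 1}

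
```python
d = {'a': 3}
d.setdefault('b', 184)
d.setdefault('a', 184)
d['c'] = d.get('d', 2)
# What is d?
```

After line 1: d = {'a': 3}
After line 2 (setdefault adds 'b'=184): d = {'a': 3, 'b': 184}
After line 3 (setdefault 'a' no-op, already exists): d = {'a': 3, 'b': 184}
After line 4 (get('d', 2) returns default since 'd' not in d): d = {'a': 3, 'b': 184, 'c': 2}

{'a': 3, 'b': 184, 'c': 2}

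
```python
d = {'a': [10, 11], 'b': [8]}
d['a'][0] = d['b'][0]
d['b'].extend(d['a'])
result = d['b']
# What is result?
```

After line 1: d = {'a': [10, 11], 'b': [8]}
After line 2 (a[0] = b[0] = 8): d = {'a': [8, 11], 'b': [8]}
After line 3 (b.extend(a) appends [8, 11]): d = {'a': [8, 11], 'b': [8, 8, 11]}
After line 4: result = d['b'] = [8, 8, 11]

[8, 8, 11]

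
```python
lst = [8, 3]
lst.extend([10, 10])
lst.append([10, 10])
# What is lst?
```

After line 1: lst = [8, 3]
After line 2 (extend unpacks [10, 10]): lst = [8, 3, 10, 10]
After line 3 (append adds [10, 10] as single element): lst = [8, 3, 10, 10, [10, 10]]

[8, 3, 10, 10, [10, 10]]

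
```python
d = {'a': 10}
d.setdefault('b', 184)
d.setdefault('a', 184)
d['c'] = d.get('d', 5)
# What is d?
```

After line 1: d = {'a': 10}
After line 2 (setdefault adds 'b'=184): d = {'a': 10, 'b': 184}
After line 3 (setdefault 'a' no-op, already exists): d = {'a': 10, 'b': 184}
After line 4 (get('d', 5) returns default since 'd' not in d): d = {'a': 10, 'b': 184, 'c': 5}

{'a': 10, 'b': 184, 'c': 5}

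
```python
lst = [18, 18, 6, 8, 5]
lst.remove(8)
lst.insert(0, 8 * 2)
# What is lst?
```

After line 1: lst = [18, 18, 6, 8, 5]
After line 2 (remove first 8): lst = [18, 18, 6, 5]
After line 3 (insert 16 at index 0): lst = [16, 18, 18, 6, 5]

[16, 18, 18, 6, 5]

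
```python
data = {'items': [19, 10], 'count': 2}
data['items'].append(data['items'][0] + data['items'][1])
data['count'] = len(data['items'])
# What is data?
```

After line 1: data = {'items': [19, 10], 'count': 2}
After line 2 (append 19 + 10 = 29): data = {'items': [19, 10, 29], 'count': 2}
After line 3 (count = len(items) = 3): data = {'items': [19, 10, 29], 'count': 3}

{'items': [19, 10, 29], 'count': 3}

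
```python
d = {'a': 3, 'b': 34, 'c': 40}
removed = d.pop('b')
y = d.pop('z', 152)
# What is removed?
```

After line 1: d = {'a': 3, 'b': 34, 'c': 40}
After line 2 (pop 'b' returns 34): d = {'a': 3, 'c': 40}, removed = 34
After line 3 (pop 'z' missing, returns default 152): d = {'a': 3, 'c': 40}, y = 152

34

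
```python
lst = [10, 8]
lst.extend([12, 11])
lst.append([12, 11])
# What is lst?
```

After line 1: lst = [10, 8]
After line 2 (extend unpacks [12, 11]): lst = [10, 8, 12, 11]
After line 3 (append adds [12, 11] as single element): lst = [10, 8, 12, 11, [12, 11]]

[10, 8, 12, 11, [12, 11]]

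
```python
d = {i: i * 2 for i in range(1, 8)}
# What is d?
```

{1: 2, 2: 4, 3: 6, 4: 8, 5: 10, 6: 12, 7: 14}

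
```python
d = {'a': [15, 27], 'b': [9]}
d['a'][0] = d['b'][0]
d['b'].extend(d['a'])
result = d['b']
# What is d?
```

After line 1: d = {'a': [15, 27], 'b': [9]}
After line 2 (a[0] = b[0] = 9): d = {'a': [9, 27], 'b': [9]}
After line 3 (b.extend(a) appends [9, 27]): d = {'a': [9, 27], 'b': [9, 9, 27]}
After line 4: result = d['b'] = [9, 9, 27]

{'a': [9, 27], 'b': [9, 9, 27]}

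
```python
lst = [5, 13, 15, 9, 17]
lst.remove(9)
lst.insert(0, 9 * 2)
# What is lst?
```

After line 1: lst = [5, 13, 15, 9, 17]
After line 2 (remove first 9): lst = [5, 13, 15, 17]
After line 3 (insert 18 at index 0): lst = [18, 5, 13, 15, 17]

[18, 5, 13, 15, 17]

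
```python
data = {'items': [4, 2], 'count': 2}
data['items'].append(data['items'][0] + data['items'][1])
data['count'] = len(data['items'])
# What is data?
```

After line 1: data = {'items': [4, 2], 'count': 2}
After line 2 (append 4 + 2 = 6): data = {'items': [4, 2, 6], 'count': 2}
After line 3 (count = len(items) = 3): data = {'items': [4, 2, 6], 'count': 3}

{'items': [4, 2, 6], 'count': 3}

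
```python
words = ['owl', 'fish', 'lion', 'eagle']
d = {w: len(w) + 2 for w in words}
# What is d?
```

{'owl': 5, 'fish': 6, 'lion': 6, 'eagle': 7}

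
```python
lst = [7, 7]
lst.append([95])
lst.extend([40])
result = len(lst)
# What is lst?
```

After line 1: lst = [7, 7]
After line 2 (append adds [95] as single element): lst = [7, 7, [95]]
After line 3 (extend unpacks [40], adds 40): lst = [7, 7, [95], 40]
After line 4: result = len(lst) = 4

[7, 7, [95], 40]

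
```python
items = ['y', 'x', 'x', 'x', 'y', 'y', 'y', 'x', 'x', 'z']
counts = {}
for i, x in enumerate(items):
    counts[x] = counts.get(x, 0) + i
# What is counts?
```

Initial: counts = {}, items = ['y', 'x', 'x', 'x', 'y', 'y', 'y', 'x', 'x', 'z']
i=0, x='y': counts = {'y': 0}
i=1, x='x': counts = {'y': 0, 'x': 1}
i=2, x='x': counts = {'y': 0, 'x': 3}
i=3, x='x': counts = {'y': 0, 'x': 6}
i=4, x='y': counts = {'y': 4, 'x': 6}
i=5, x='y': counts = {'y': 9, 'x': 6}
i=6, x='y': counts = {'y': 15, 'x': 6}
i=7, x='x': counts = {'y': 15, 'x': 13}
i=8, x='x': counts = {'y': 15, 'x': 21}
i=9, x='z': counts = {'y': 15, 'x': 21, 'z': 9}

{'y': 15, 'x': 21, 'z': 9}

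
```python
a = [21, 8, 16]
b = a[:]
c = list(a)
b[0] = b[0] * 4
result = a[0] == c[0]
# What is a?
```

After line 1: a = [21, 8, 16]
After line 2 (b = a[:], copy): a = [21, 8, 16], b = [21, 8, 16]
After line 3 (c = list(a) is a copy, new object): c = [21, 8, 16]
After line 4 (b[0] = 21 * 4 = 84; only b mutates (copy)): a = [21, 8, 16], b = [84, 8, 16], c = [21, 8, 16]
After line 5 (a[0] = 21, c[0] = 21; result = True)

[21, 8, 16]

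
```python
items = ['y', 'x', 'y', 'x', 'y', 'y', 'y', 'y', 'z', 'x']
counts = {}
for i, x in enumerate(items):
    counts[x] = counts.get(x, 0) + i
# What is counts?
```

Initial: counts = {}, items = ['y', 'x', 'y', 'x', 'y', 'y', 'y', 'y', 'z', 'x']
i=0, x='y': counts = {'y': 0}
i=1, x='x': counts = {'y': 0, 'x': 1}
i=2, x='y': counts = {'y': 2, 'x': 1}
i=3, x='x': counts = {'y': 2, 'x': 4}
i=4, x='y': counts = {'y': 6, 'x': 4}
i=5, x='y': counts = {'y': 11, 'x': 4}
i=6, x='y': counts = {'y': 17, 'x': 4}
i=7, x='y': counts = {'y': 24, 'x': 4}
i=8, x='z': counts = {'y': 24, 'x': 4, 'z': 8}
i=9, x='x': counts = {'y': 24, 'x': 13, 'z': 8}

{'y': 24, 'x': 13, 'z': 8}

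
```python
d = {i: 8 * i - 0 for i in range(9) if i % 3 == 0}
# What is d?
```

{0: 0, 3: 24, 6: 48}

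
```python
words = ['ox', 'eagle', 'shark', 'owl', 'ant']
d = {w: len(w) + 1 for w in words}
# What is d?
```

{'ox': 3, 'eagle': 6, 'shark': 6, 'owl': 4, 'ant': 4}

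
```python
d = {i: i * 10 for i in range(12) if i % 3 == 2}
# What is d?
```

{2: 20, 5: 50, 8: 80, 11: 110}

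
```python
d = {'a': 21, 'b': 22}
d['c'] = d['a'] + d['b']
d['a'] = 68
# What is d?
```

After line 1: d = {'a': 21, 'b': 22}
After line 2 (d['c'] = 21 + 22): d = {'a': 21, 'b': 22, 'c': 43}
After line 3: d = {'a': 68, 'b': 22, 'c': 43}

{'a': 68, 'b': 22, 'c': 43}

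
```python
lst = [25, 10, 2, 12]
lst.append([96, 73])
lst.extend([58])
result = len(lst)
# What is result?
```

After line 1: lst = [25, 10, 2, 12]
After line 2 (append adds [96, 73] as single element): lst = [25, 10, 2, 12, [96, 73]]
After line 3 (extend unpacks [58], adds 58): lst = [25, 10, 2, 12, [96, 73], 58]
After line 4: result = len(lst) = 6

6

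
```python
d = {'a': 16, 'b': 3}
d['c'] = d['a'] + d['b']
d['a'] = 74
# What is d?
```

After line 1: d = {'a': 16, 'b': 3}
After line 2 (d['c'] = 16 + 3): d = {'a': 16, 'b': 3, 'c': 19}
After line 3: d = {'a': 74, 'b': 3, 'c': 19}

{'a': 74, 'b': 3, 'c': 19}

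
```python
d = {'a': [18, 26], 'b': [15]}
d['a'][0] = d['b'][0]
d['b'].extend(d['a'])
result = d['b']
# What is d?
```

After line 1: d = {'a': [18, 26], 'b': [15]}
After line 2 (a[0] = b[0] = 15): d = {'a': [15, 26], 'b': [15]}
After line 3 (b.extend(a) appends [15, 26]): d = {'a': [15, 26], 'b': [15, 15, 26]}
After line 4: result = d['b'] = [15, 15, 26]

{'a': [15, 26], 'b': [15, 15, 26]}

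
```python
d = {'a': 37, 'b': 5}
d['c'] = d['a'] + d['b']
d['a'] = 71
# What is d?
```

After line 1: d = {'a': 37, 'b': 5}
After line 2 (d['c'] = 37 + 5): d = {'a': 37, 'b': 5, 'c': 42}
After line 3: d = {'a': 71, 'b': 5, 'c': 42}

{'a': 71, 'b': 5, 'c': 42}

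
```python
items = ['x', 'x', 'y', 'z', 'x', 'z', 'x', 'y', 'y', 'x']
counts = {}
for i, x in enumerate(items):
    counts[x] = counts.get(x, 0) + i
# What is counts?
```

Initial: counts = {}, items = ['x', 'x', 'y', 'z', 'x', 'z', 'x', 'y', 'y', 'x']
i=0, x='x': counts = {'x': 0}
i=1, x='x': counts = {'x': 1}
i=2, x='y': counts = {'x': 1, 'y': 2}
i=3, x='z': counts = {'x': 1, 'y': 2, 'z': 3}
i=4, x='x': counts = {'x': 5, 'y': 2, 'z': 3}
i=5, x='z': counts = {'x': 5, 'y': 2, 'z': 8}
i=6, x='x': counts = {'x': 11, 'y': 2, 'z': 8}
i=7, x='y': counts = {'x': 11, 'y': 9, 'z': 8}
i=8, x='y': counts = {'x': 11, 'y': 17, 'z': 8}
i=9, x='x': counts = {'x': 20, 'y': 17, 'z': 8}

{'x': 20, 'y': 17, 'z': 8}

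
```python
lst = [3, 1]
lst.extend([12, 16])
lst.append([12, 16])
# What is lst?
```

After line 1: lst = [3, 1]
After line 2 (extend unpacks [12, 16]): lst = [3, 1, 12, 16]
After line 3 (append adds [12, 16] as single element): lst = [3, 1, 12, 16, [12, 16]]

[3, 1, 12, 16, [12, 16]]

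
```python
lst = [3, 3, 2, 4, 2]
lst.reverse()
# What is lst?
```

[2, 4, 2, 3, 3]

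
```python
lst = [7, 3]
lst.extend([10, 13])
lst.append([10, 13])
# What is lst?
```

After line 1: lst = [7, 3]
After line 2 (extend unpacks [10, 13]): lst = [7, 3, 10, 13]
After line 3 (append adds [10, 13] as single element): lst = [7, 3, 10, 13, [10, 13]]

[7, 3, 10, 13, [10, 13]]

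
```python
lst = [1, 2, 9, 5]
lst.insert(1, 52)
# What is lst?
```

[1, 52, 2, 9, 5]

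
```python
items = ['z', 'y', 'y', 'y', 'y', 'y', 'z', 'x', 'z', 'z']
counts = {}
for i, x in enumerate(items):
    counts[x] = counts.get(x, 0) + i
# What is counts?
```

Initial: counts = {}, items = ['z', 'y', 'y', 'y', 'y', 'y', 'z', 'x', 'z', 'z']
i=0, x='z': counts = {'z': 0}
i=1, x='y': counts = {'z': 0, 'y': 1}
i=2, x='y': counts = {'z': 0, 'y': 3}
i=3, x='y': counts = {'z': 0, 'y': 6}
i=4, x='y': counts = {'z': 0, 'y': 10}
i=5, x='y': counts = {'z': 0, 'y': 15}
i=6, x='z': counts = {'z': 6, 'y': 15}
i=7, x='x': counts = {'z': 6, 'y': 15, 'x': 7}
i=8, x='z': counts = {'z': 14, 'y': 15, 'x': 7}
i=9, x='z': counts = {'z': 23, 'y': 15, 'x': 7}

{'z': 23, 'y': 15, 'x': 7}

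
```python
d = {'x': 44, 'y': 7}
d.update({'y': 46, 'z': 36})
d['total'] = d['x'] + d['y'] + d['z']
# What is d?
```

After line 1: d = {'x': 44, 'y': 7}
After line 2 (y overwritten, z added): d = {'x': 44, 'y': 46, 'z': 36}
After line 3 (total = 44 + 46 + 36 = 126): d = {'x': 44, 'y': 46, 'z': 36, 'total': 126}

{'x': 44, 'y': 46, 'z': 36, 'total': 126}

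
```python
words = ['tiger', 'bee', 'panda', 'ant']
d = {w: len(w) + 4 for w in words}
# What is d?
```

{'tiger': 9, 'bee': 7, 'panda': 9, 'ant': 7}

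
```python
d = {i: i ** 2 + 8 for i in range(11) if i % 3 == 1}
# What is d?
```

{1: 9, 4: 24, 7: 57, 10: 108}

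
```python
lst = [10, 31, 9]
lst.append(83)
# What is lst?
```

[10, 31, 9, 83]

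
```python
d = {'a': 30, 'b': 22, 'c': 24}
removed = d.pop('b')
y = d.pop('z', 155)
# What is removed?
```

After line 1: d = {'a': 30, 'b': 22, 'c': 24}
After line 2 (pop 'b' returns 22): d = {'a': 30, 'c': 24}, removed = 22
After line 3 (pop 'z' missing, returns default 155): d = {'a': 30, 'c': 24}, y = 155

22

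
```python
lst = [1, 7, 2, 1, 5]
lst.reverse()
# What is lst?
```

[5, 1, 2, 7, 1]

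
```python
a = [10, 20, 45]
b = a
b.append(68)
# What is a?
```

After line 1: a = [10, 20, 45]
After line 2 (b = a is an alias, same object): a = [10, 20, 45], b = [10, 20, 45]
After line 3 (b.append mutates the shared list): a = [10, 20, 45, 68], b = [10, 20, 45, 68]

[10, 20, 45, 68]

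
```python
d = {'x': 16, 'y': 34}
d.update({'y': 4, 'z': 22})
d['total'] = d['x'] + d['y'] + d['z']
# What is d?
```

After line 1: d = {'x': 16, 'y': 34}
After line 2 (y overwritten, z added): d = {'x': 16, 'y': 4, 'z': 22}
After line 3 (total = 16 + 4 + 22 = 42): d = {'x': 16, 'y': 4, 'z': 22, 'total': 42}

{'x': 16, 'y': 4, 'z': 22, 'total': 42}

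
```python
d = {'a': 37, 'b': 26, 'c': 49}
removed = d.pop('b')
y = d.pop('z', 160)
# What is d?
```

After line 1: d = {'a': 37, 'b': 26, 'c': 49}
After line 2 (pop 'b' returns 26): d = {'a': 37, 'c': 49}, removed = 26
After line 3 (pop 'z' missing, returns default 160): d = {'a': 37, 'c': 49}, y = 160

{'a': 37, 'c': 49}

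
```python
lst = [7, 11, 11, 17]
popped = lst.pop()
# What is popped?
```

17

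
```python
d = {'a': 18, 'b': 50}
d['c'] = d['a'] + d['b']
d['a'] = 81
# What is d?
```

After line 1: d = {'a': 18, 'b': 50}
After line 2 (d['c'] = 18 + 50): d = {'a': 18, 'b': 50, 'c': 68}
After line 3: d = {'a': 81, 'b': 50, 'c': 68}

{'a': 81, 'b': 50, 'c': 68}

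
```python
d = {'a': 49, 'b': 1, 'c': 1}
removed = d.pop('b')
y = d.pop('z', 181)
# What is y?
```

After line 1: d = {'a': 49, 'b': 1, 'c': 1}
After line 2 (pop 'b' returns 1): d = {'a': 49, 'c': 1}, removed = 1
After line 3 (pop 'z' missing, returns default 181): d = {'a': 49, 'c': 1}, y = 181

181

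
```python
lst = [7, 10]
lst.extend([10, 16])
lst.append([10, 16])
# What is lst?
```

After line 1: lst = [7, 10]
After line 2 (extend unpacks [10, 16]): lst = [7, 10, 10, 16]
After line 3 (append adds [10, 16] as single element): lst = [7, 10, 10, 16, [10, 16]]

[7, 10, 10, 16, [10, 16]]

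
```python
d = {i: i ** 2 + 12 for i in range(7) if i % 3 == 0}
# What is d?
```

{0: 12, 3: 21, 6: 48}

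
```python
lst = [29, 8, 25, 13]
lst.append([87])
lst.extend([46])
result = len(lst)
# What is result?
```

After line 1: lst = [29, 8, 25, 13]
After line 2 (append adds [87] as single element): lst = [29, 8, 25, 13, [87]]
After line 3 (extend unpacks [46], adds 46): lst = [29, 8, 25, 13, [87], 46]
After line 4: result = len(lst) = 6

6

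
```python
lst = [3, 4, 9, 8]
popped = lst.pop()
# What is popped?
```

8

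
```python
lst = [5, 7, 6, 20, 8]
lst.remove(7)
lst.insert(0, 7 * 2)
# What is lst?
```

After line 1: lst = [5, 7, 6, 20, 8]
After line 2 (remove first 7): lst = [5, 6, 20, 8]
After line 3 (insert 14 at index 0): lst = [14, 5, 6, 20, 8]

[14, 5, 6, 20, 8]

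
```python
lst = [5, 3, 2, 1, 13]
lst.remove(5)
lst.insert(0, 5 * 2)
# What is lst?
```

After line 1: lst = [5, 3, 2, 1, 13]
After line 2 (remove first 5): lst = [3, 2, 1, 13]
After line 3 (insert 10 at index 0): lst = [10, 3, 2, 1, 13]

[10, 3, 2, 1, 13]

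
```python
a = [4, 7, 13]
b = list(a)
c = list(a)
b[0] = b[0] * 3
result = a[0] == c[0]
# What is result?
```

After line 1: a = [4, 7, 13]
After line 2 (b = list(a), copy): a = [4, 7, 13], b = [4, 7, 13]
After line 3 (c = list(a) is a copy, new object): c = [4, 7, 13]
After line 4 (b[0] = 4 * 3 = 12; only b mutates (copy)): a = [4, 7, 13], b = [12, 7, 13], c = [4, 7, 13]
After line 5 (a[0] = 4, c[0] = 4; result = True)

True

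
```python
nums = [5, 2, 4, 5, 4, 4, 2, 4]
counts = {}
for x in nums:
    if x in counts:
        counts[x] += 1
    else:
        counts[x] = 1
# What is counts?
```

Initial: counts = {}, nums = [5, 2, 4, 5, 4, 4, 2, 4]
See 5: counts = {5: 1}
See 2: counts = {5: 1, 2: 1}
See 4: counts = {5: 1, 2: 1, 4: 1}
See 5: counts = {5: 2, 2: 1, 4: 1}
See 4: counts = {5: 2, 2: 1, 4: 2}
See 4: counts = {5: 2, 2: 1, 4: 3}
See 2: counts = {5: 2, 2: 2, 4: 3}
See 4: counts = {5: 2, 2: 2, 4: 4}

{5: 2, 2: 2, 4: 4}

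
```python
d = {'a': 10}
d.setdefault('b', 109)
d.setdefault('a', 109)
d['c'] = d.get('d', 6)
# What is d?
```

After line 1: d = {'a': 10}
After line 2 (setdefault adds 'b'=109): d = {'a': 10, 'b': 109}
After line 3 (setdefault 'a' no-op, already exists): d = {'a': 10, 'b': 109}
After line 4 (get('d', 6) returns default since 'd' not in d): d = {'a': 10, 'b': 109, 'c': 6}

{'a': 10, 'b': 109, 'c': 6}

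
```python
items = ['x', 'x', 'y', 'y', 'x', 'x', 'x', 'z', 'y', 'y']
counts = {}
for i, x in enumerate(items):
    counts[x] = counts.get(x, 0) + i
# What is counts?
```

Initial: counts = {}, items = ['x', 'x', 'y', 'y', 'x', 'x', 'x', 'z', 'y', 'y']
i=0, x='x': counts = {'x': 0}
i=1, x='x': counts = {'x': 1}
i=2, x='y': counts = {'x': 1, 'y': 2}
i=3, x='y': counts = {'x': 1, 'y': 5}
i=4, x='x': counts = {'x': 5, 'y': 5}
i=5, x='x': counts = {'x': 10, 'y': 5}
i=6, x='x': counts = {'x': 16, 'y': 5}
i=7, x='z': counts = {'x': 16, 'y': 5, 'z': 7}
i=8, x='y': counts = {'x': 16, 'y': 13, 'z': 7}
i=9, x='y': counts = {'x': 16, 'y': 22, 'z': 7}

{'x': 16, 'y': 22, 'z': 7}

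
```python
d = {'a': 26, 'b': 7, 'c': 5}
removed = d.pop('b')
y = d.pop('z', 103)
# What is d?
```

After line 1: d = {'a': 26, 'b': 7, 'c': 5}
After line 2 (pop 'b' returns 7): d = {'a': 26, 'c': 5}, removed = 7
After line 3 (pop 'z' missing, returns default 103): d = {'a': 26, 'c': 5}, y = 103

{'a': 26, 'c': 5}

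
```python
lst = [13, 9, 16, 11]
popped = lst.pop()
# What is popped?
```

11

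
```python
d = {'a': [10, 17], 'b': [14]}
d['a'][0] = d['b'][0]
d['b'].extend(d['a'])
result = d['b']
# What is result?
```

After line 1: d = {'a': [10, 17], 'b': [14]}
After line 2 (a[0] = b[0] = 14): d = {'a': [14, 17], 'b': [14]}
After line 3 (b.extend(a) appends [14, 17]): d = {'a': [14, 17], 'b': [14, 14, 17]}
After line 4: result = d['b'] = [14, 14, 17]

[14, 14, 17]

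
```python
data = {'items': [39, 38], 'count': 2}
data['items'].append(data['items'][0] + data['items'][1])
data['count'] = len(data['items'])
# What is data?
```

After line 1: data = {'items': [39, 38], 'count': 2}
After line 2 (append 39 + 38 = 77): data = {'items': [39, 38, 77], 'count': 2}
After line 3 (count = len(items) = 3): data = {'items': [39, 38, 77], 'count': 3}

{'items': [39, 38, 77], 'count': 3}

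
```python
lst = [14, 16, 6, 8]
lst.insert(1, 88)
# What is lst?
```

[14, 88, 16, 6, 8]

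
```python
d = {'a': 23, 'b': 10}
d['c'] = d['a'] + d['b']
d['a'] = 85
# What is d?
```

After line 1: d = {'a': 23, 'b': 10}
After line 2 (d['c'] = 23 + 10): d = {'a': 23, 'b': 10, 'c': 33}
After line 3: d = {'a': 85, 'b': 10, 'c': 33}

{'a': 85, 'b': 10, 'c': 33}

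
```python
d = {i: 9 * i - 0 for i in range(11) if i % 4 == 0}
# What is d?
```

{0: 0, 4: 36, 8: 72}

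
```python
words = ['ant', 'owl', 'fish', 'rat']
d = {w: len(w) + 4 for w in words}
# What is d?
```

{'ant': 7, 'owl': 7, 'fish': 8, 'rat': 7}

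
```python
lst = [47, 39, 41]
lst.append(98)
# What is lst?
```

[47, 39, 41, 98]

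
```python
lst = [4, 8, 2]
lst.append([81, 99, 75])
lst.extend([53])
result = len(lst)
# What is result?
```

After line 1: lst = [4, 8, 2]
After line 2 (append adds [81, 99, 75] as single element): lst = [4, 8, 2, [81, 99, 75]]
After line 3 (extend unpacks [53], adds 53): lst = [4, 8, 2, [81, 99, 75], 53]
After line 4: result = len(lst) = 5

5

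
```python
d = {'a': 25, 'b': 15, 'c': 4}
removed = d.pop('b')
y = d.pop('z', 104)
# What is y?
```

After line 1: d = {'a': 25, 'b': 15, 'c': 4}
After line 2 (pop 'b' returns 15): d = {'a': 25, 'c': 4}, removed = 15
After line 3 (pop 'z' missing, returns default 104): d = {'a': 25, 'c': 4}, y = 104

104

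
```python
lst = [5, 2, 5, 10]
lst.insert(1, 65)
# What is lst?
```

[5, 65, 2, 5, 10]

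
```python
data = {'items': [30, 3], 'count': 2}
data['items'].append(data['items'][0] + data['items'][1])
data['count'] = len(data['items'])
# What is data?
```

After line 1: data = {'items': [30, 3], 'count': 2}
After line 2 (append 30 + 3 = 33): data = {'items': [30, 3, 33], 'count': 2}
After line 3 (count = len(items) = 3): data = {'items': [30, 3, 33], 'count': 3}

{'items': [30, 3, 33], 'count': 3}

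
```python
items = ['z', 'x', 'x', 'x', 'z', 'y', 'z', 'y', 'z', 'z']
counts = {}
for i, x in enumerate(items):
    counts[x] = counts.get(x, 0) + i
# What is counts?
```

Initial: counts = {}, items = ['z', 'x', 'x', 'x', 'z', 'y', 'z', 'y', 'z', 'z']
i=0, x='z': counts = {'z': 0}
i=1, x='x': counts = {'z': 0, 'x': 1}
i=2, x='x': counts = {'z': 0, 'x': 3}
i=3, x='x': counts = {'z': 0, 'x': 6}
i=4, x='z': counts = {'z': 4, 'x': 6}
i=5, x='y': counts = {'z': 4, 'x': 6, 'y': 5}
i=6, x='z': counts = {'z': 10, 'x': 6, 'y': 5}
i=7, x='y': counts = {'z': 10, 'x': 6, 'y': 12}
i=8, x='z': counts = {'z': 18, 'x': 6, 'y': 12}
i=9, x='z': counts = {'z': 27, 'x': 6, 'y': 12}

{'z': 27, 'x': 6, 'y': 12}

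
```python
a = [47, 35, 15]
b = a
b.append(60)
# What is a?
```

After line 1: a = [47, 35, 15]
After line 2 (b = a is an alias, same object): a = [47, 35, 15], b = [47, 35, 15]
After line 3 (b.append mutates the shared list): a = [47, 35, 15, 60], b = [47, 35, 15, 60]

[47, 35, 15, 60]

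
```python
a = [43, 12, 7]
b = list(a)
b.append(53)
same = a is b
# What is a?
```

After line 1: a = [43, 12, 7]
After line 2 (b = list(a) is a shallow copy, new object): a = [43, 12, 7], b = [43, 12, 7]
After line 3 (append only mutates b): a = [43, 12, 7], b = [43, 12, 7, 53]
After line 4 (same = a is b; different objects -> False): same = False

[43, 12, 7]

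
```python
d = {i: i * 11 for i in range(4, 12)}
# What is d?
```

{4: 44, 5: 55, 6: 66, 7: 77, 8: 88, 9: 99, 10: 110, 11: 121}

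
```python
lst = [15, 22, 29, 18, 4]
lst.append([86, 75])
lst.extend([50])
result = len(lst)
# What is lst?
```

After line 1: lst = [15, 22, 29, 18, 4]
After line 2 (append adds [86, 75] as single element): lst = [15, 22, 29, 18, 4, [86, 75]]
After line 3 (extend unpacks [50], adds 50): lst = [15, 22, 29, 18, 4, [86, 75], 50]
After line 4: result = len(lst) = 7

[15, 22, 29, 18, 4, [86, 75], 50]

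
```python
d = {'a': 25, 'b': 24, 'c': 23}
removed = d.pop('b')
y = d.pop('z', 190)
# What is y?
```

After line 1: d = {'a': 25, 'b': 24, 'c': 23}
After line 2 (pop 'b' returns 24): d = {'a': 25, 'c': 23}, removed = 24
After line 3 (pop 'z' missing, returns default 190): d = {'a': 25, 'c': 23}, y = 190

190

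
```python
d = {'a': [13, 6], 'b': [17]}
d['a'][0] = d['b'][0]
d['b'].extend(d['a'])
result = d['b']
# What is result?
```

After line 1: d = {'a': [13, 6], 'b': [17]}
After line 2 (a[0] = b[0] = 17): d = {'a': [17, 6], 'b': [17]}
After line 3 (b.extend(a) appends [17, 6]): d = {'a': [17, 6], 'b': [17, 17, 6]}
After line 4: result = d['b'] = [17, 17, 6]

[17, 17, 6]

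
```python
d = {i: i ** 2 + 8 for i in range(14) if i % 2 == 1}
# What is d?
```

{1: 9, 3: 17, 5: 33, 7: 57, 9: 89, 11: 129, 13: 177}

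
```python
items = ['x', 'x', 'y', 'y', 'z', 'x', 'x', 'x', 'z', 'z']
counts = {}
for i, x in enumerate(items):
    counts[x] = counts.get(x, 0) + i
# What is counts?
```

Initial: counts = {}, items = ['x', 'x', 'y', 'y', 'z', 'x', 'x', 'x', 'z', 'z']
i=0, x='x': counts = {'x': 0}
i=1, x='x': counts = {'x': 1}
i=2, x='y': counts = {'x': 1, 'y': 2}
i=3, x='y': counts = {'x': 1, 'y': 5}
i=4, x='z': counts = {'x': 1, 'y': 5, 'z': 4}
i=5, x='x': counts = {'x': 6, 'y': 5, 'z': 4}
i=6, x='x': counts = {'x': 12, 'y': 5, 'z': 4}
i=7, x='x': counts = {'x': 19, 'y': 5, 'z': 4}
i=8, x='z': counts = {'x': 19, 'y': 5, 'z': 12}
i=9, x='z': counts = {'x': 19, 'y': 5, 'z': 21}

{'x': 19, 'y': 5, 'z': 21}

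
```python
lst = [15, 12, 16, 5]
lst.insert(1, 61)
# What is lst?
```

[15, 61, 12, 16, 5]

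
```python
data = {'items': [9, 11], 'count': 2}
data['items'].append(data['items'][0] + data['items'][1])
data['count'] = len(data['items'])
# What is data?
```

After line 1: data = {'items': [9, 11], 'count': 2}
After line 2 (append 9 + 11 = 20): data = {'items': [9, 11, 20], 'count': 2}
After line 3 (count = len(items) = 3): data = {'items': [9, 11, 20], 'count': 3}

{'items': [9, 11, 20], 'count': 3}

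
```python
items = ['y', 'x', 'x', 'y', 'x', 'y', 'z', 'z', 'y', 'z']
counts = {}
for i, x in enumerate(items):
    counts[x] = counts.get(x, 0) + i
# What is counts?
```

Initial: counts = {}, items = ['y', 'x', 'x', 'y', 'x', 'y', 'z', 'z', 'y', 'z']
i=0, x='y': counts = {'y': 0}
i=1, x='x': counts = {'y': 0, 'x': 1}
i=2, x='x': counts = {'y': 0, 'x': 3}
i=3, x='y': counts = {'y': 3, 'x': 3}
i=4, x='x': counts = {'y': 3, 'x': 7}
i=5, x='y': counts = {'y': 8, 'x': 7}
i=6, x='z': counts = {'y': 8, 'x': 7, 'z': 6}
i=7, x='z': counts = {'y': 8, 'x': 7, 'z': 13}
i=8, x='y': counts = {'y': 16, 'x': 7, 'z': 13}
i=9, x='z': counts = {'y': 16, 'x': 7, 'z': 22}

{'y': 16, 'x': 7, 'z': 22}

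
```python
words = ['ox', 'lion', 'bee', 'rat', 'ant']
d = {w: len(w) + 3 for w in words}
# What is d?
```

{'ox': 5, 'lion': 7, 'bee': 6, 'rat': 6, 'ant': 6}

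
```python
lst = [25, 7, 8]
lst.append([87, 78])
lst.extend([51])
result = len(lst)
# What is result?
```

After line 1: lst = [25, 7, 8]
After line 2 (append adds [87, 78] as single element): lst = [25, 7, 8, [87, 78]]
After line 3 (extend unpacks [51], adds 51): lst = [25, 7, 8, [87, 78], 51]
After line 4: result = len(lst) = 5

5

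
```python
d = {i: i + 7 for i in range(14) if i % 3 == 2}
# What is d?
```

{2: 9, 5: 12, 8: 15, 11: 18}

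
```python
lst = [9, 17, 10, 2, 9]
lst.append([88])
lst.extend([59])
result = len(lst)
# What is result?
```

After line 1: lst = [9, 17, 10, 2, 9]
After line 2 (append adds [88] as single element): lst = [9, 17, 10, 2, 9, [88]]
After line 3 (extend unpacks [59], adds 59): lst = [9, 17, 10, 2, 9, [88], 59]
After line 4: result = len(lst) = 7

7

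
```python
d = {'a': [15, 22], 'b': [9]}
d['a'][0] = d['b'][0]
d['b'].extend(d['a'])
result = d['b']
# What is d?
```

After line 1: d = {'a': [15, 22], 'b': [9]}
After line 2 (a[0] = b[0] = 9): d = {'a': [9, 22], 'b': [9]}
After line 3 (b.extend(a) appends [9, 22]): d = {'a': [9, 22], 'b': [9, 9, 22]}
After line 4: result = d['b'] = [9, 9, 22]

{'a': [9, 22], 'b': [9, 9, 22]}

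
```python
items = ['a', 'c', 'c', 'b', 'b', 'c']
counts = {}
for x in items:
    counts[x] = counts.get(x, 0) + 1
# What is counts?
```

Initial: counts = {}, items = ['a', 'c', 'c', 'b', 'b', 'c']
See 'a': counts = {'a': 1}
See 'c': counts = {'a': 1, 'c': 1}
See 'c': counts = {'a': 1, 'c': 2}
See 'b': counts = {'a': 1, 'c': 2, 'b': 1}
See 'b': counts = {'a': 1, 'c': 2, 'b': 2}
See 'c': counts = {'a': 1, 'c': 3, 'b': 2}

{'a': 1, 'c': 3, 'b': 2}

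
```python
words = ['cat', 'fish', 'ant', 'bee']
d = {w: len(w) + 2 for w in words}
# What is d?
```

{'cat': 5, 'fish': 6, 'ant': 5, 'bee': 5}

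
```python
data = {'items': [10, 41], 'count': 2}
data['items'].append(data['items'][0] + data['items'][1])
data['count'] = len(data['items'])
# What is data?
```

After line 1: data = {'items': [10, 41], 'count': 2}
After line 2 (append 10 + 41 = 51): data = {'items': [10, 41, 51], 'count': 2}
After line 3 (count = len(items) = 3): data = {'items': [10, 41, 51], 'count': 3}

{'items': [10, 41, 51], 'count': 3}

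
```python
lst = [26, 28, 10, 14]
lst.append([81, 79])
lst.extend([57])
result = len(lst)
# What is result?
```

After line 1: lst = [26, 28, 10, 14]
After line 2 (append adds [81, 79] as single element): lst = [26, 28, 10, 14, [81, 79]]
After line 3 (extend unpacks [57], adds 57): lst = [26, 28, 10, 14, [81, 79], 57]
After line 4: result = len(lst) = 6

6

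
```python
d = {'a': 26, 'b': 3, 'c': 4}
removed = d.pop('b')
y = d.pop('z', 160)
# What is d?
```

After line 1: d = {'a': 26, 'b': 3, 'c': 4}
After line 2 (pop 'b' returns 3): d = {'a': 26, 'c': 4}, removed = 3
After line 3 (pop 'z' missing, returns default 160): d = {'a': 26, 'c': 4}, y = 160

{'a': 26, 'c': 4}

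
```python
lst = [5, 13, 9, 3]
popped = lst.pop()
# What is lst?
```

[5, 13, 9]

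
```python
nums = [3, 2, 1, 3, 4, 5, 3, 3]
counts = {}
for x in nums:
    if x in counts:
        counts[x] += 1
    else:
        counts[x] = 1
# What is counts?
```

Initial: counts = {}, nums = [3, 2, 1, 3, 4, 5, 3, 3]
See 3: counts = {3: 1}
See 2: counts = {3: 1, 2: 1}
See 1: counts = {3: 1, 2: 1, 1: 1}
See 3: counts = {3: 2, 2: 1, 1: 1}
See 4: counts = {3: 2, 2: 1, 1: 1, 4: 1}
See 5: counts = {3: 2, 2: 1, 1: 1, 4: 1, 5: 1}
See 3: counts = {3: 3, 2: 1, 1: 1, 4: 1, 5: 1}
See 3: counts = {3: 4, 2: 1, 1: 1, 4: 1, 5: 1}

{3: 4, 2: 1, 1: 1, 4: 1, 5: 1}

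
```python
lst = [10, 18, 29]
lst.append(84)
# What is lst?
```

[10, 18, 29, 84]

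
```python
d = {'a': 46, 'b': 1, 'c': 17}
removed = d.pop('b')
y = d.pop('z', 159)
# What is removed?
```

After line 1: d = {'a': 46, 'b': 1, 'c': 17}
After line 2 (pop 'b' returns 1): d = {'a': 46, 'c': 17}, removed = 1
After line 3 (pop 'z' missing, returns default 159): d = {'a': 46, 'c': 17}, y = 159

1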